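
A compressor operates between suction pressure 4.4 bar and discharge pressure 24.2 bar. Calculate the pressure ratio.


PR = P_high / P_low
PR = 24.2 / 4.4
PR = 5.5

5.5


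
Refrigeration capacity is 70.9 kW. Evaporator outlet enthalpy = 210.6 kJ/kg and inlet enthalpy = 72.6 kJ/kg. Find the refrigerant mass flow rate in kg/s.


dh = 210.6 - 72.6 = 138.0 kJ/kg
m_dot = Q / dh = 70.9 / 138.0 = 0.5138 kg/s

0.5138


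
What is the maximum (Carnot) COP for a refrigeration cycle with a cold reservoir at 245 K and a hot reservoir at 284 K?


dT = 284 - 245 = 39 K
COP_carnot = T_cold / dT = 245 / 39
COP_carnot = 6.282

6.282


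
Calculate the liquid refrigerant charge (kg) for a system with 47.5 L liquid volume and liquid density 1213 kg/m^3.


Charge = V * rho / 1000
Charge = 47.5 * 1213 / 1000
Charge = 57.62 kg

57.62


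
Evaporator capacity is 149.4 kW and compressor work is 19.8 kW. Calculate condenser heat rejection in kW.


Q_cond = Q_evap + W
Q_cond = 149.4 + 19.8
Q_cond = 169.2 kW

169.2


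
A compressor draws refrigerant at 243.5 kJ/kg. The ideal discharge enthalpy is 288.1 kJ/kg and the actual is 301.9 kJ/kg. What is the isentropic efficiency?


dh_ideal = 288.1 - 243.5 = 44.6 kJ/kg
dh_actual = 301.9 - 243.5 = 58.4 kJ/kg
eta_s = dh_ideal / dh_actual = 44.6 / 58.4
eta_s = 0.7637

0.7637


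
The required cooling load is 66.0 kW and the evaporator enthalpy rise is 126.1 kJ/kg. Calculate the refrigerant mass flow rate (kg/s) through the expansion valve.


m_dot = Q / dh
m_dot = 66.0 / 126.1
m_dot = 0.5234 kg/s

0.5234


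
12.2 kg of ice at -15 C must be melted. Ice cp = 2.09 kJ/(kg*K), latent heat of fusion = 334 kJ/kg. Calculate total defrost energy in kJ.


Sensible heat = cp * dT = 2.09 * 15 = 31.35 kJ/kg
Total per kg = 31.35 + 334 = 365.35 kJ/kg
Q = m * total = 12.2 * 365.35
Q = 4457.3 kJ

4457.3


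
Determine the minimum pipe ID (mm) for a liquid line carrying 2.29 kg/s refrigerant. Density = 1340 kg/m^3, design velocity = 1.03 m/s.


A = m_dot / (rho * v) = 2.29 / (1340 * 1.03) = 0.001659179829 m^2
d = sqrt(4*A/pi) * 1000
d = 46.0 mm

46.0


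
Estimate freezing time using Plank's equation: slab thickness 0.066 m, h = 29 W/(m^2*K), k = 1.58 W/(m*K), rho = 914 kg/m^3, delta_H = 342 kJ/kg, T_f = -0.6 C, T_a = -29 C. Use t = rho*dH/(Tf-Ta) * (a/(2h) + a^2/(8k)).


dT = -0.6 - (-29) = 28.4 K
term1 = a/(2h) = 0.066/(2*29) = 0.001137931034
term2 = a^2/(8k) = 0.066^2/(8*1.58) = 0.0003446202532
t = rho*dH*1000/dT * (term1 + term2)
t = 914*342*1000/28.4 * (0.001137931034 + 0.0003446202532)
t = 16318 s

16318


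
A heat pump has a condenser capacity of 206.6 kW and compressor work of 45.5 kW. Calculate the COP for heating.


COP_hp = Q_cond / W
COP_hp = 206.6 / 45.5
COP_hp = 4.541

4.541


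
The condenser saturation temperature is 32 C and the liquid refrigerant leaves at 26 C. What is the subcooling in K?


Subcooling = T_cond - T_liquid
Subcooling = 32 - 26
Subcooling = 6 K

6


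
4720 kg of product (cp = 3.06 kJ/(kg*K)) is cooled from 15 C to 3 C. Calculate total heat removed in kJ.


dT = 15 - (3) = 12 K
Q = m * cp * dT = 4720 * 3.06 * 12
Q = 173318 kJ

173318


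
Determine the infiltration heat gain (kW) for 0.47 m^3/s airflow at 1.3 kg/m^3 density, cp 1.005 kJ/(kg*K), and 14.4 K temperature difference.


Q = V_dot * rho * cp * dT
Q = 0.47 * 1.3 * 1.005 * 14.4
Q = 8.842 kW

8.842


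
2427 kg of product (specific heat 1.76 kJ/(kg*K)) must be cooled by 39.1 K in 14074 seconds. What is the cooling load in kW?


Q = m * cp * dT / t
Q = 2427 * 1.76 * 39.1 / 14074
Q = 11.867 kW

11.867


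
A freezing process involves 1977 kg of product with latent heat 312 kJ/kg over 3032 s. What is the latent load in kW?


Q_lat = m * h_fg / t
Q_lat = 1977 * 312 / 3032
Q_lat = 203.44 kW

203.44


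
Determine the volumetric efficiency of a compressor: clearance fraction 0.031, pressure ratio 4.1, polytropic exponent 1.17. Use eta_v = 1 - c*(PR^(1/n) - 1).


PR^(1/n) = 4.1^(1/1.17) = 3.34000322
eta_v = 1 - 0.031 * (3.34000322 - 1)
eta_v = 0.9275

0.9275


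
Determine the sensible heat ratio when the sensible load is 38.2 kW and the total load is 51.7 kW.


SHR = Q_sensible / Q_total
SHR = 38.2 / 51.7
SHR = 0.739

0.739


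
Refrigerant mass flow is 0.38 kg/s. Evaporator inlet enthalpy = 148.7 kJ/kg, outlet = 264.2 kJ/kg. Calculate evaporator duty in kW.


dh = 264.2 - 148.7 = 115.5 kJ/kg
Q_evap = m_dot * dh = 0.38 * 115.5
Q_evap = 43.89 kW

43.89


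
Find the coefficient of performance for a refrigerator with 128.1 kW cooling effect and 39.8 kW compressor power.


COP = Q_evap / W
COP = 128.1 / 39.8
COP = 3.219

3.219


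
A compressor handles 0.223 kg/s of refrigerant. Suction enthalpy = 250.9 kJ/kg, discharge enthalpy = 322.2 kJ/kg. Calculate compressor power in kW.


dh = 322.2 - 250.9 = 71.3 kJ/kg
W = m_dot * dh = 0.223 * 71.3 = 15.9 kW

15.9


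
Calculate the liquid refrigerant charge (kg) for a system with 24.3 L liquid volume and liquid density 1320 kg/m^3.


Charge = V * rho / 1000
Charge = 24.3 * 1320 / 1000
Charge = 32.08 kg

32.08


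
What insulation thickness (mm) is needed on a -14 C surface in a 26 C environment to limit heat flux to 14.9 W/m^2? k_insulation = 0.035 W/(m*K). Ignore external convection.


dT = 26 - (-14) = 40 K
thickness = k * dT / q_max * 1000
thickness = 0.035 * 40 / 14.9 * 1000
thickness = 94.0 mm

94.0


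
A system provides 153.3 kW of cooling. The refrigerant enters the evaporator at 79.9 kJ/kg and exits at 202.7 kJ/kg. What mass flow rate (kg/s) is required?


dh = 202.7 - 79.9 = 122.8 kJ/kg
m_dot = Q / dh = 153.3 / 122.8 = 1.2484 kg/s

1.2484


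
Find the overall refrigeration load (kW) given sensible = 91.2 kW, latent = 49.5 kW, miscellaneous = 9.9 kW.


Q_total = Q_s + Q_l + Q_misc
Q_total = 91.2 + 49.5 + 9.9
Q_total = 150.6 kW

150.6


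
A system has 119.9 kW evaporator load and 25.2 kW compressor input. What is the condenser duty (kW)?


Q_cond = Q_evap + W
Q_cond = 119.9 + 25.2
Q_cond = 145.1 kW

145.1


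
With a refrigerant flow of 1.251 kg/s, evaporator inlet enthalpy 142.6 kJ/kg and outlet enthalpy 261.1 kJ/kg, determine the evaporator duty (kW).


dh = 261.1 - 142.6 = 118.5 kJ/kg
Q_evap = m_dot * dh = 1.251 * 118.5
Q_evap = 148.24 kW

148.24


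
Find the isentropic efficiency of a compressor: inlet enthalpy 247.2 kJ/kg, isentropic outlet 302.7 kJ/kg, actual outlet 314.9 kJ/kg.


dh_ideal = 302.7 - 247.2 = 55.5 kJ/kg
dh_actual = 314.9 - 247.2 = 67.7 kJ/kg
eta_s = dh_ideal / dh_actual = 55.5 / 67.7
eta_s = 0.8198

0.8198


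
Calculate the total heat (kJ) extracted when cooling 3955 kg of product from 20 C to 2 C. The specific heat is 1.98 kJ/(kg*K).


dT = 20 - (2) = 18 K
Q = m * cp * dT = 3955 * 1.98 * 18
Q = 140956 kJ

140956


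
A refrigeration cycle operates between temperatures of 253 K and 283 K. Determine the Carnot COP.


dT = 283 - 253 = 30 K
COP_carnot = T_cold / dT = 253 / 30
COP_carnot = 8.433

8.433


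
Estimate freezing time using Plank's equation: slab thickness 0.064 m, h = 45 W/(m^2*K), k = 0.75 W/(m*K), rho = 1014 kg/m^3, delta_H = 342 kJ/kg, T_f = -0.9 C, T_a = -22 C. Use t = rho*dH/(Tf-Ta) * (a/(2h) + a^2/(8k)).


dT = -0.9 - (-22) = 21.1 K
term1 = a/(2h) = 0.064/(2*45) = 0.0007111111111
term2 = a^2/(8k) = 0.064^2/(8*0.75) = 0.0006826666667
t = rho*dH*1000/dT * (term1 + term2)
t = 1014*342*1000/21.1 * (0.0007111111111 + 0.0006826666667)
t = 22907 s

22907


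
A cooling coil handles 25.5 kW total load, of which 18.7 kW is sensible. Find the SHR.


SHR = Q_sensible / Q_total
SHR = 18.7 / 25.5
SHR = 0.733

0.733


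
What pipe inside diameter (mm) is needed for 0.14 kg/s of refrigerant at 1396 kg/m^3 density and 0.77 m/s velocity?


A = m_dot / (rho * v) = 0.14 / (1396 * 0.77) = 0.0001302422506 m^2
d = sqrt(4*A/pi) * 1000
d = 12.9 mm

12.9


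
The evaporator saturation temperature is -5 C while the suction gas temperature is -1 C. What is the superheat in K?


Superheat = T_suction - T_evap
Superheat = -1 - (-5)
Superheat = 4 K

4


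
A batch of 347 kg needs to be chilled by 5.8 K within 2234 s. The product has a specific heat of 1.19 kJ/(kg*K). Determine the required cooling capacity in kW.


Q = m * cp * dT / t
Q = 347 * 1.19 * 5.8 / 2234
Q = 1.072 kW

1.072


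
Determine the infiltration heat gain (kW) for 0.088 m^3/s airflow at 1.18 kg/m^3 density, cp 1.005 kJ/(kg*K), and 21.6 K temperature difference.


Q = V_dot * rho * cp * dT
Q = 0.088 * 1.18 * 1.005 * 21.6
Q = 2.254 kW

2.254


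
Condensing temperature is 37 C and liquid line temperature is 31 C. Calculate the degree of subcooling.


Subcooling = T_cond - T_liquid
Subcooling = 37 - 31
Subcooling = 6 K

6


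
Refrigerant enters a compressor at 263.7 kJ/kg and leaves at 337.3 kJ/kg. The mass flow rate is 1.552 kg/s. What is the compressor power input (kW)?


dh = 337.3 - 263.7 = 73.6 kJ/kg
W = m_dot * dh = 1.552 * 73.6 = 114.23 kW

114.23


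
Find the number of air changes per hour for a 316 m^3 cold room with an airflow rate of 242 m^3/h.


ACH = flow / volume
ACH = 242 / 316
ACH = 0.766

0.766


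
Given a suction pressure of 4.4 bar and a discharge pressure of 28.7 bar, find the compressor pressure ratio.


PR = P_high / P_low
PR = 28.7 / 4.4
PR = 6.523

6.523


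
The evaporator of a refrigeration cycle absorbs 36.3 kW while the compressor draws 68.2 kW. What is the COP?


COP = Q_evap / W
COP = 36.3 / 68.2
COP = 0.532

0.532


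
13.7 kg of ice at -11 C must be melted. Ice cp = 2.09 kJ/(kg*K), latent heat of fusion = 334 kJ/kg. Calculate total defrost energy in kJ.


Sensible heat = cp * dT = 2.09 * 11 = 22.99 kJ/kg
Total per kg = 22.99 + 334 = 356.99 kJ/kg
Q = m * total = 13.7 * 356.99
Q = 4890.8 kJ

4890.8


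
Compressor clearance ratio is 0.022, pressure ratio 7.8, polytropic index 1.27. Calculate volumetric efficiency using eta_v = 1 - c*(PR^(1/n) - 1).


PR^(1/n) = 7.8^(1/1.27) = 5.04007147
eta_v = 1 - 0.022 * (5.04007147 - 1)
eta_v = 0.9111

0.9111


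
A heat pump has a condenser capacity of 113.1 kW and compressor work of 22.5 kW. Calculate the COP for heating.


COP_hp = Q_cond / W
COP_hp = 113.1 / 22.5
COP_hp = 5.027

5.027


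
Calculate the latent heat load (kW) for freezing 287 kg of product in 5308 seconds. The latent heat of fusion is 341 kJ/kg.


Q_lat = m * h_fg / t
Q_lat = 287 * 341 / 5308
Q_lat = 18.44 kW

18.44


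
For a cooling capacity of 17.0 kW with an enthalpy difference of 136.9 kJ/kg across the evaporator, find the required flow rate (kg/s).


m_dot = Q / dh
m_dot = 17.0 / 136.9
m_dot = 0.1242 kg/s

0.1242


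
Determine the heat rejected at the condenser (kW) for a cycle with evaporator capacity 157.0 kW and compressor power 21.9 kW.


Q_cond = Q_evap + W
Q_cond = 157.0 + 21.9
Q_cond = 178.9 kW

178.9


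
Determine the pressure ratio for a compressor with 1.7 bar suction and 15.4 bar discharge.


PR = P_high / P_low
PR = 15.4 / 1.7
PR = 9.059

9.059


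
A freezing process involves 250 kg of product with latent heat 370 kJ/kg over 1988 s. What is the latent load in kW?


Q_lat = m * h_fg / t
Q_lat = 250 * 370 / 1988
Q_lat = 46.53 kW

46.53


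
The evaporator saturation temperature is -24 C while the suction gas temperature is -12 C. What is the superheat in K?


Superheat = T_suction - T_evap
Superheat = -12 - (-24)
Superheat = 12 K

12


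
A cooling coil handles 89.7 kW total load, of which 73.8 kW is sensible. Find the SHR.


SHR = Q_sensible / Q_total
SHR = 73.8 / 89.7
SHR = 0.823

0.823


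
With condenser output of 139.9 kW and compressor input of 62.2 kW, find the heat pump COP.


COP_hp = Q_cond / W
COP_hp = 139.9 / 62.2
COP_hp = 2.249

2.249


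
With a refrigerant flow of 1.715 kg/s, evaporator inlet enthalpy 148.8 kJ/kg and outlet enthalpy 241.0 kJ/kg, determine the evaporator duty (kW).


dh = 241.0 - 148.8 = 92.2 kJ/kg
Q_evap = m_dot * dh = 1.715 * 92.2
Q_evap = 158.12 kW

158.12


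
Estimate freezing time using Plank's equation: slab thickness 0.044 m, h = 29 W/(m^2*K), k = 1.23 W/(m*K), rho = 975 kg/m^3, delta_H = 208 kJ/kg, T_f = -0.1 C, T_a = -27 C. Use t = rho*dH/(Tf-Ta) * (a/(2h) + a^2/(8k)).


dT = -0.1 - (-27) = 26.9 K
term1 = a/(2h) = 0.044/(2*29) = 0.0007586206897
term2 = a^2/(8k) = 0.044^2/(8*1.23) = 0.0001967479675
t = rho*dH*1000/dT * (term1 + term2)
t = 975*208*1000/26.9 * (0.0007586206897 + 0.0001967479675)
t = 7203 s

7203


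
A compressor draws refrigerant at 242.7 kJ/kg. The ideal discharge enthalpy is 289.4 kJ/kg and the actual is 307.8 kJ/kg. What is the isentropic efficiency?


dh_ideal = 289.4 - 242.7 = 46.7 kJ/kg
dh_actual = 307.8 - 242.7 = 65.1 kJ/kg
eta_s = dh_ideal / dh_actual = 46.7 / 65.1
eta_s = 0.7174

0.7174


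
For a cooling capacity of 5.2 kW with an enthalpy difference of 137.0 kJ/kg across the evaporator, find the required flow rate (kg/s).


m_dot = Q / dh
m_dot = 5.2 / 137.0
m_dot = 0.038 kg/s

0.038


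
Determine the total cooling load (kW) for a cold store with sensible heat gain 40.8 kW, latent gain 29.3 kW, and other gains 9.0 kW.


Q_total = Q_s + Q_l + Q_misc
Q_total = 40.8 + 29.3 + 9.0
Q_total = 79.1 kW

79.1


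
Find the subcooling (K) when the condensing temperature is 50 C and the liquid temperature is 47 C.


Subcooling = T_cond - T_liquid
Subcooling = 50 - 47
Subcooling = 3 K

3


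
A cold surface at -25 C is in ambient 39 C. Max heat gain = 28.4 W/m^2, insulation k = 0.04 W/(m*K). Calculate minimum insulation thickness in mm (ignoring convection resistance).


dT = 39 - (-25) = 64 K
thickness = k * dT / q_max * 1000
thickness = 0.04 * 64 / 28.4 * 1000
thickness = 90.1 mm

90.1


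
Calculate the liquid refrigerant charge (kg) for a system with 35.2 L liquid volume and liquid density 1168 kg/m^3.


Charge = V * rho / 1000
Charge = 35.2 * 1168 / 1000
Charge = 41.11 kg

41.11


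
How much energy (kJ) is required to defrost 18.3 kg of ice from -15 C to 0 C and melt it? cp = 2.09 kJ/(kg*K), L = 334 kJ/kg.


Sensible heat = cp * dT = 2.09 * 15 = 31.35 kJ/kg
Total per kg = 31.35 + 334 = 365.35 kJ/kg
Q = m * total = 18.3 * 365.35
Q = 6685.9 kJ

6685.9


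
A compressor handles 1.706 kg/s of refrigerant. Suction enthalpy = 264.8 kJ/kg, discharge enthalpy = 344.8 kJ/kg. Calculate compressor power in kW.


dh = 344.8 - 264.8 = 80.0 kJ/kg
W = m_dot * dh = 1.706 * 80.0 = 136.48 kW

136.48


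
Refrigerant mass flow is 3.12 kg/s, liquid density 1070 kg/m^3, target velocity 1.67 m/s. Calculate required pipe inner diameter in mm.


A = m_dot / (rho * v) = 3.12 / (1070 * 1.67) = 0.001746040629 m^2
d = sqrt(4*A/pi) * 1000
d = 47.2 mm

47.2


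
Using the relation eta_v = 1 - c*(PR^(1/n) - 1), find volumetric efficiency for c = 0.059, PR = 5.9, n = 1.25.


PR^(1/n) = 5.9^(1/1.25) = 4.13696274
eta_v = 1 - 0.059 * (4.13696274 - 1)
eta_v = 0.8149

0.8149


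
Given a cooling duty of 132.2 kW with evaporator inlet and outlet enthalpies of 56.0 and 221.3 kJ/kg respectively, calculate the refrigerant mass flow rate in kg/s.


dh = 221.3 - 56.0 = 165.3 kJ/kg
m_dot = Q / dh = 132.2 / 165.3 = 0.7998 kg/s

0.7998


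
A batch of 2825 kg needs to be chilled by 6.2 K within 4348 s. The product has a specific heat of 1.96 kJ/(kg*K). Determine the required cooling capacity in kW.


Q = m * cp * dT / t
Q = 2825 * 1.96 * 6.2 / 4348
Q = 7.895 kW

7.895


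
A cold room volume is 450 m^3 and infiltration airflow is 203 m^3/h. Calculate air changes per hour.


ACH = flow / volume
ACH = 203 / 450
ACH = 0.451

0.451


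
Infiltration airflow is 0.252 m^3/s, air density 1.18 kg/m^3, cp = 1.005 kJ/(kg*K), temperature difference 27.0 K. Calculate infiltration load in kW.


Q = V_dot * rho * cp * dT
Q = 0.252 * 1.18 * 1.005 * 27.0
Q = 8.069 kW

8.069


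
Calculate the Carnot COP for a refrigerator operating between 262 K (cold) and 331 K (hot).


dT = 331 - 262 = 69 K
COP_carnot = T_cold / dT = 262 / 69
COP_carnot = 3.797

3.797


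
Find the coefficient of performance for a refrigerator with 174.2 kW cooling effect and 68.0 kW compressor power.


COP = Q_evap / W
COP = 174.2 / 68.0
COP = 2.562

2.562


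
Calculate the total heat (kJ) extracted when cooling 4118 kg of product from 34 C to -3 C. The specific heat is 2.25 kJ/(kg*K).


dT = 34 - (-3) = 37 K
Q = m * cp * dT = 4118 * 2.25 * 37
Q = 342824 kJ

342824


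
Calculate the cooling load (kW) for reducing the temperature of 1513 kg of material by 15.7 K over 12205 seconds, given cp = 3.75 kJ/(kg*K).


Q = m * cp * dT / t
Q = 1513 * 3.75 * 15.7 / 12205
Q = 7.298 kW

7.298


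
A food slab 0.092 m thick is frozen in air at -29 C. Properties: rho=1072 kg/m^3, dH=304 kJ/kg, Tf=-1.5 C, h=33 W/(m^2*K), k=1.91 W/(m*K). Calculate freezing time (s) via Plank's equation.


dT = -1.5 - (-29) = 27.5 K
term1 = a/(2h) = 0.092/(2*33) = 0.001393939394
term2 = a^2/(8k) = 0.092^2/(8*1.91) = 0.0005539267016
t = rho*dH*1000/dT * (term1 + term2)
t = 1072*304*1000/27.5 * (0.001393939394 + 0.0005539267016)
t = 23083 s

23083


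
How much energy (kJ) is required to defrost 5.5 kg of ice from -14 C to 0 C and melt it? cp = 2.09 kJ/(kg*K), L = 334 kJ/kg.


Sensible heat = cp * dT = 2.09 * 14 = 29.26 kJ/kg
Total per kg = 29.26 + 334 = 363.26 kJ/kg
Q = m * total = 5.5 * 363.26
Q = 1997.9 kJ

1997.9


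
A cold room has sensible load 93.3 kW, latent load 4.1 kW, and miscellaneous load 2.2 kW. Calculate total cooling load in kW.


Q_total = Q_s + Q_l + Q_misc
Q_total = 93.3 + 4.1 + 2.2
Q_total = 99.6 kW

99.6


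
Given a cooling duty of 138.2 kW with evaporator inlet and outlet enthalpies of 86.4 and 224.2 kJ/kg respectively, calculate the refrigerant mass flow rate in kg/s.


dh = 224.2 - 86.4 = 137.8 kJ/kg
m_dot = Q / dh = 138.2 / 137.8 = 1.0029 kg/s

1.0029


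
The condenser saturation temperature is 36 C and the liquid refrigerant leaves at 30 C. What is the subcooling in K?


Subcooling = T_cond - T_liquid
Subcooling = 36 - 30
Subcooling = 6 K

6


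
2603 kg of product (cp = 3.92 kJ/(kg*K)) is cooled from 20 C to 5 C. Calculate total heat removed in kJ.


dT = 20 - (5) = 15 K
Q = m * cp * dT = 2603 * 3.92 * 15
Q = 153056 kJ

153056


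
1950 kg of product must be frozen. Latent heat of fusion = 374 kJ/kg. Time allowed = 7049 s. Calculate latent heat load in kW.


Q_lat = m * h_fg / t
Q_lat = 1950 * 374 / 7049
Q_lat = 103.46 kW

103.46


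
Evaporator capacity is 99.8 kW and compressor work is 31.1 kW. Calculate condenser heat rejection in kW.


Q_cond = Q_evap + W
Q_cond = 99.8 + 31.1
Q_cond = 130.9 kW

130.9


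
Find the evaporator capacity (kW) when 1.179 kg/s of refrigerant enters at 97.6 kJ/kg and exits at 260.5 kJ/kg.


dh = 260.5 - 97.6 = 162.9 kJ/kg
Q_evap = m_dot * dh = 1.179 * 162.9
Q_evap = 192.06 kW

192.06


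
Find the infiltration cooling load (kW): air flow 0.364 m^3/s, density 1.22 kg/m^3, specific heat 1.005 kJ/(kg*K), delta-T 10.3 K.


Q = V_dot * rho * cp * dT
Q = 0.364 * 1.22 * 1.005 * 10.3
Q = 4.597 kW

4.597


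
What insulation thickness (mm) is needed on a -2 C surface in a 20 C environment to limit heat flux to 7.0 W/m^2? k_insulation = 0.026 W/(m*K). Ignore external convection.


dT = 20 - (-2) = 22 K
thickness = k * dT / q_max * 1000
thickness = 0.026 * 22 / 7.0 * 1000
thickness = 81.7 mm

81.7


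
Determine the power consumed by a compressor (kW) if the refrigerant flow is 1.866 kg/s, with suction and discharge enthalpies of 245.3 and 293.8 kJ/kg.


dh = 293.8 - 245.3 = 48.5 kJ/kg
W = m_dot * dh = 1.866 * 48.5 = 90.5 kW

90.5


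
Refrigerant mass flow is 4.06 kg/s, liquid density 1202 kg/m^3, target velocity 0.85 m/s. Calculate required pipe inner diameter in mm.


A = m_dot / (rho * v) = 4.06 / (1202 * 0.85) = 0.003973769208 m^2
d = sqrt(4*A/pi) * 1000
d = 71.1 mm

71.1


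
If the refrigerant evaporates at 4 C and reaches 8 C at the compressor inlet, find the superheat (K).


Superheat = T_suction - T_evap
Superheat = 8 - (4)
Superheat = 4 K

4


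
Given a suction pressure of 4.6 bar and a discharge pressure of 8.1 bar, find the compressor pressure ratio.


PR = P_high / P_low
PR = 8.1 / 4.6
PR = 1.761

1.761


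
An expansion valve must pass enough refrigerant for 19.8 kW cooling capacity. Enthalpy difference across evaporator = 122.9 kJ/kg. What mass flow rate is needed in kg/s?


m_dot = Q / dh
m_dot = 19.8 / 122.9
m_dot = 0.1611 kg/s

0.1611


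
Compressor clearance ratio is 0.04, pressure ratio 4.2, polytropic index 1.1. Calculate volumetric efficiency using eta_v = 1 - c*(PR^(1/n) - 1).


PR^(1/n) = 4.2^(1/1.1) = 3.6862965
eta_v = 1 - 0.04 * (3.6862965 - 1)
eta_v = 0.8925

0.8925


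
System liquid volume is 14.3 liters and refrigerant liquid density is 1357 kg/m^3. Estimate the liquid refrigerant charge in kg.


Charge = V * rho / 1000
Charge = 14.3 * 1357 / 1000
Charge = 19.41 kg

19.41


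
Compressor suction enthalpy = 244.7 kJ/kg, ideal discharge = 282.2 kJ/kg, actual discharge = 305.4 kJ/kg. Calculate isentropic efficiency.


dh_ideal = 282.2 - 244.7 = 37.5 kJ/kg
dh_actual = 305.4 - 244.7 = 60.7 kJ/kg
eta_s = dh_ideal / dh_actual = 37.5 / 60.7
eta_s = 0.6178

0.6178


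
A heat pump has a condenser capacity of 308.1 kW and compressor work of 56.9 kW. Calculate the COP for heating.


COP_hp = Q_cond / W
COP_hp = 308.1 / 56.9
COP_hp = 5.415

5.415


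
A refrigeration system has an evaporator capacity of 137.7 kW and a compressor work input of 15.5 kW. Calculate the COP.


COP = Q_evap / W
COP = 137.7 / 15.5
COP = 8.884

8.884


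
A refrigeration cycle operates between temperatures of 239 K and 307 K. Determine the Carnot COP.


dT = 307 - 239 = 68 K
COP_carnot = T_cold / dT = 239 / 68
COP_carnot = 3.515

3.515


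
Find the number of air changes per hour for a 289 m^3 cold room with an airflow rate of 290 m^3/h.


ACH = flow / volume
ACH = 290 / 289
ACH = 1.003

1.003


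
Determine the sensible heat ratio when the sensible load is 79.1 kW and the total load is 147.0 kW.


SHR = Q_sensible / Q_total
SHR = 79.1 / 147.0
SHR = 0.538

0.538


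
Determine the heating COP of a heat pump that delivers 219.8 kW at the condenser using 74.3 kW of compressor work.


COP_hp = Q_cond / W
COP_hp = 219.8 / 74.3
COP_hp = 2.958

2.958


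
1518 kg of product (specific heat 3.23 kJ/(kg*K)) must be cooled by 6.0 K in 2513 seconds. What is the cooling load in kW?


Q = m * cp * dT / t
Q = 1518 * 3.23 * 6.0 / 2513
Q = 11.707 kW

11.707


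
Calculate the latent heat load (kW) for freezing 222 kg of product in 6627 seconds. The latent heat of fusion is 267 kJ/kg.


Q_lat = m * h_fg / t
Q_lat = 222 * 267 / 6627
Q_lat = 8.94 kW

8.94


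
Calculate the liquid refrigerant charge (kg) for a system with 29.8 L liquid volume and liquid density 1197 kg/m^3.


Charge = V * rho / 1000
Charge = 29.8 * 1197 / 1000
Charge = 35.67 kg

35.67


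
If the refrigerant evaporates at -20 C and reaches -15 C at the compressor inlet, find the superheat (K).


Superheat = T_suction - T_evap
Superheat = -15 - (-20)
Superheat = 5 K

5


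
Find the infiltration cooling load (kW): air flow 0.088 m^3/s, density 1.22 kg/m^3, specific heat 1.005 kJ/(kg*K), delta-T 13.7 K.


Q = V_dot * rho * cp * dT
Q = 0.088 * 1.22 * 1.005 * 13.7
Q = 1.478 kW

1.478


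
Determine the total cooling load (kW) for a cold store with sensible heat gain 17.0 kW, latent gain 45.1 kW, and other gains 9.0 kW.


Q_total = Q_s + Q_l + Q_misc
Q_total = 17.0 + 45.1 + 9.0
Q_total = 71.1 kW

71.1


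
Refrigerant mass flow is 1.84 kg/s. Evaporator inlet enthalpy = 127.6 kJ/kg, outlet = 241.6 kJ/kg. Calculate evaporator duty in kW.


dh = 241.6 - 127.6 = 114.0 kJ/kg
Q_evap = m_dot * dh = 1.84 * 114.0
Q_evap = 209.76 kW

209.76


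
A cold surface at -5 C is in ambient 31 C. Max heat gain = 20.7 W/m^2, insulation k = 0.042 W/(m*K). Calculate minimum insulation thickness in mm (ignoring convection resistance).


dT = 31 - (-5) = 36 K
thickness = k * dT / q_max * 1000
thickness = 0.042 * 36 / 20.7 * 1000
thickness = 73.0 mm

73.0


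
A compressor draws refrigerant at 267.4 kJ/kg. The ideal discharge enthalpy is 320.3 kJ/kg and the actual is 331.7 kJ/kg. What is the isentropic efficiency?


dh_ideal = 320.3 - 267.4 = 52.9 kJ/kg
dh_actual = 331.7 - 267.4 = 64.3 kJ/kg
eta_s = dh_ideal / dh_actual = 52.9 / 64.3
eta_s = 0.8227

0.8227


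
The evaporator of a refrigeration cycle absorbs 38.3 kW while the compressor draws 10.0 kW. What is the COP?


COP = Q_evap / W
COP = 38.3 / 10.0
COP = 3.83

3.83


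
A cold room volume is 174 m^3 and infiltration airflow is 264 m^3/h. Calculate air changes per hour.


ACH = flow / volume
ACH = 264 / 174
ACH = 1.517

1.517


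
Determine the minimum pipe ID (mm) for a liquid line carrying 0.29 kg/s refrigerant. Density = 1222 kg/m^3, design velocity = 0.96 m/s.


A = m_dot / (rho * v) = 0.29 / (1222 * 0.96) = 0.0002472040371 m^2
d = sqrt(4*A/pi) * 1000
d = 17.7 mm

17.7


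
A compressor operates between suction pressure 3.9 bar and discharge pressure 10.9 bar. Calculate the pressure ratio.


PR = P_high / P_low
PR = 10.9 / 3.9
PR = 2.795

2.795


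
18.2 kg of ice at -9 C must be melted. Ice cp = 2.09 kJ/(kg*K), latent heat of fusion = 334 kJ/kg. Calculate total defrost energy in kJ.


Sensible heat = cp * dT = 2.09 * 9 = 18.81 kJ/kg
Total per kg = 18.81 + 334 = 352.81 kJ/kg
Q = m * total = 18.2 * 352.81
Q = 6421.1 kJ

6421.1


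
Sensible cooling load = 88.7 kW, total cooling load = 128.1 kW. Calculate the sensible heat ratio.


SHR = Q_sensible / Q_total
SHR = 88.7 / 128.1
SHR = 0.692

0.692


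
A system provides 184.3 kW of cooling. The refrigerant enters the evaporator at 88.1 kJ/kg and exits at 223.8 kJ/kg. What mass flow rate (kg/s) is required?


dh = 223.8 - 88.1 = 135.7 kJ/kg
m_dot = Q / dh = 184.3 / 135.7 = 1.3581 kg/s

1.3581


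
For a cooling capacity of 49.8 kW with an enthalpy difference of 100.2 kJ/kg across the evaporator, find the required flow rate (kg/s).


m_dot = Q / dh
m_dot = 49.8 / 100.2
m_dot = 0.497 kg/s

0.497


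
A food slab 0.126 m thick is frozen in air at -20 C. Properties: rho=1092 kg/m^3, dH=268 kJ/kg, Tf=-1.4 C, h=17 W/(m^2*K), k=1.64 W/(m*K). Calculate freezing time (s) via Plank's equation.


dT = -1.4 - (-20) = 18.6 K
term1 = a/(2h) = 0.126/(2*17) = 0.003705882353
term2 = a^2/(8k) = 0.126^2/(8*1.64) = 0.001210060976
t = rho*dH*1000/dT * (term1 + term2)
t = 1092*268*1000/18.6 * (0.003705882353 + 0.001210060976)
t = 77348 s

77348


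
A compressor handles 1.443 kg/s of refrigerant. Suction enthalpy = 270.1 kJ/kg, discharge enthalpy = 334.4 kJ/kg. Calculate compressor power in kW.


dh = 334.4 - 270.1 = 64.3 kJ/kg
W = m_dot * dh = 1.443 * 64.3 = 92.78 kW

92.78


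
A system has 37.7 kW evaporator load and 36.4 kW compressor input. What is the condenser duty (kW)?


Q_cond = Q_evap + W
Q_cond = 37.7 + 36.4
Q_cond = 74.1 kW

74.1


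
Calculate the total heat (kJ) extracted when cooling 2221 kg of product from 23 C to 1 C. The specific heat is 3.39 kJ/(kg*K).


dT = 23 - (1) = 22 K
Q = m * cp * dT = 2221 * 3.39 * 22
Q = 165642 kJ

165642


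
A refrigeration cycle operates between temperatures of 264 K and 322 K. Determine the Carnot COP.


dT = 322 - 264 = 58 K
COP_carnot = T_cold / dT = 264 / 58
COP_carnot = 4.552

4.552


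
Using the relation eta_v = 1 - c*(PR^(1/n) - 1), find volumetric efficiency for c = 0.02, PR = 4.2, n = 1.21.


PR^(1/n) = 4.2^(1/1.21) = 3.2740255
eta_v = 1 - 0.02 * (3.2740255 - 1)
eta_v = 0.9545

0.9545


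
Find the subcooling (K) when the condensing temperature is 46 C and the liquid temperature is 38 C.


Subcooling = T_cond - T_liquid
Subcooling = 46 - 38
Subcooling = 8 K

8


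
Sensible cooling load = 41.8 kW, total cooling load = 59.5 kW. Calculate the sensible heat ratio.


SHR = Q_sensible / Q_total
SHR = 41.8 / 59.5
SHR = 0.703

0.703


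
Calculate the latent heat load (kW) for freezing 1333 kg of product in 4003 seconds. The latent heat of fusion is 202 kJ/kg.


Q_lat = m * h_fg / t
Q_lat = 1333 * 202 / 4003
Q_lat = 67.27 kW

67.27


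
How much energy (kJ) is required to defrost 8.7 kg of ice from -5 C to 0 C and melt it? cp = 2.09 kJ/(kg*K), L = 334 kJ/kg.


Sensible heat = cp * dT = 2.09 * 5 = 10.45 kJ/kg
Total per kg = 10.45 + 334 = 344.45 kJ/kg
Q = m * total = 8.7 * 344.45
Q = 2996.7 kJ

2996.7


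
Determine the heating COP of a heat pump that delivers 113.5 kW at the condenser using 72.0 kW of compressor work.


COP_hp = Q_cond / W
COP_hp = 113.5 / 72.0
COP_hp = 1.576

1.576


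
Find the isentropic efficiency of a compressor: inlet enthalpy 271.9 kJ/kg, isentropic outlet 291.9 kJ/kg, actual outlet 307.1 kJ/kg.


dh_ideal = 291.9 - 271.9 = 20.0 kJ/kg
dh_actual = 307.1 - 271.9 = 35.2 kJ/kg
eta_s = dh_ideal / dh_actual = 20.0 / 35.2
eta_s = 0.5682

0.5682


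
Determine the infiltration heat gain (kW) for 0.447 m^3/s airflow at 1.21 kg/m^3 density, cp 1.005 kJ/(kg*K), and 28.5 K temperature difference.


Q = V_dot * rho * cp * dT
Q = 0.447 * 1.21 * 1.005 * 28.5
Q = 15.492 kW

15.492


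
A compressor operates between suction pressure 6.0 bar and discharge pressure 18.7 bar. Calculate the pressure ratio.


PR = P_high / P_low
PR = 18.7 / 6.0
PR = 3.117

3.117


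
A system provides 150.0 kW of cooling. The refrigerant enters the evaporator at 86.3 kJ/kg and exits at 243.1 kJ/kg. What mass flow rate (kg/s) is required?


dh = 243.1 - 86.3 = 156.8 kJ/kg
m_dot = Q / dh = 150.0 / 156.8 = 0.9566 kg/s

0.9566


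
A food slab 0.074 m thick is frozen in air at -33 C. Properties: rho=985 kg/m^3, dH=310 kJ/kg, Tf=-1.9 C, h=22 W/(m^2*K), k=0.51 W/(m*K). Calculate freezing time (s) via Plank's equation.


dT = -1.9 - (-33) = 31.1 K
term1 = a/(2h) = 0.074/(2*22) = 0.001681818182
term2 = a^2/(8k) = 0.074^2/(8*0.51) = 0.001342156863
t = rho*dH*1000/dT * (term1 + term2)
t = 985*310*1000/31.1 * (0.001681818182 + 0.001342156863)
t = 29690 s

29690


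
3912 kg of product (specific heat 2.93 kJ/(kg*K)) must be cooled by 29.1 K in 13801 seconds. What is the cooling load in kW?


Q = m * cp * dT / t
Q = 3912 * 2.93 * 29.1 / 13801
Q = 24.168 kW

24.168


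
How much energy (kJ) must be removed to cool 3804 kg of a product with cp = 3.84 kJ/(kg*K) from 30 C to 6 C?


dT = 30 - (6) = 24 K
Q = m * cp * dT = 3804 * 3.84 * 24
Q = 350577 kJ

350577


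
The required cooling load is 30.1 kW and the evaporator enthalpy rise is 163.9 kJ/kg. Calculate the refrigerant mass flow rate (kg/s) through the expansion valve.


m_dot = Q / dh
m_dot = 30.1 / 163.9
m_dot = 0.1836 kg/s

0.1836


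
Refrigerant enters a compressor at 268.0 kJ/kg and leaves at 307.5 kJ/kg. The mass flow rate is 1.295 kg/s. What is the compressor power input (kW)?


dh = 307.5 - 268.0 = 39.5 kJ/kg
W = m_dot * dh = 1.295 * 39.5 = 51.15 kW

51.15


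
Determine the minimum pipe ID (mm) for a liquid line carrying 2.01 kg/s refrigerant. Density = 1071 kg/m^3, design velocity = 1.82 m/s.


A = m_dot / (rho * v) = 2.01 / (1071 * 1.82) = 0.001031181703 m^2
d = sqrt(4*A/pi) * 1000
d = 36.2 mm

36.2


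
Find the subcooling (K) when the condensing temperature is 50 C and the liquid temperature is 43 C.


Subcooling = T_cond - T_liquid
Subcooling = 50 - 43
Subcooling = 7 K

7


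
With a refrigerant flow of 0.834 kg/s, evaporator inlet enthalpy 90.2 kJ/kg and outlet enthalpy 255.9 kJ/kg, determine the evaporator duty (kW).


dh = 255.9 - 90.2 = 165.7 kJ/kg
Q_evap = m_dot * dh = 0.834 * 165.7
Q_evap = 138.19 kW

138.19


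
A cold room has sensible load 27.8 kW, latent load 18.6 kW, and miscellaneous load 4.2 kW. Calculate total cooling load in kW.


Q_total = Q_s + Q_l + Q_misc
Q_total = 27.8 + 18.6 + 4.2
Q_total = 50.6 kW

50.6


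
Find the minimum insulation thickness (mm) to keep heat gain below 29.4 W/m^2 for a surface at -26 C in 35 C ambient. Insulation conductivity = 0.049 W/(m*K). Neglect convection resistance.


dT = 35 - (-26) = 61 K
thickness = k * dT / q_max * 1000
thickness = 0.049 * 61 / 29.4 * 1000
thickness = 101.7 mm

101.7


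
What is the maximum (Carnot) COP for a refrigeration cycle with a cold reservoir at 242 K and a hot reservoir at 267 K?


dT = 267 - 242 = 25 K
COP_carnot = T_cold / dT = 242 / 25
COP_carnot = 9.68

9.68


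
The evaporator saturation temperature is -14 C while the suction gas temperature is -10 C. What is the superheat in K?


Superheat = T_suction - T_evap
Superheat = -10 - (-14)
Superheat = 4 K

4


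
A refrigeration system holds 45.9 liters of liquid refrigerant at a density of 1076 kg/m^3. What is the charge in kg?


Charge = V * rho / 1000
Charge = 45.9 * 1076 / 1000
Charge = 49.39 kg

49.39


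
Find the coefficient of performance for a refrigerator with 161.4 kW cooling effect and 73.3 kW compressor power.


COP = Q_evap / W
COP = 161.4 / 73.3
COP = 2.202

2.202


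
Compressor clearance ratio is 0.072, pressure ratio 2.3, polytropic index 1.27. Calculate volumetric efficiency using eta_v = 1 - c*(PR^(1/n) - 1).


PR^(1/n) = 2.3^(1/1.27) = 1.92674867
eta_v = 1 - 0.072 * (1.92674867 - 1)
eta_v = 0.9333

0.9333


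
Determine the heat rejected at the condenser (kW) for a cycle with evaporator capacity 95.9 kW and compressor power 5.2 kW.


Q_cond = Q_evap + W
Q_cond = 95.9 + 5.2
Q_cond = 101.1 kW

101.1


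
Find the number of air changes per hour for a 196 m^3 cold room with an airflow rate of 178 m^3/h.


ACH = flow / volume
ACH = 178 / 196
ACH = 0.908

0.908


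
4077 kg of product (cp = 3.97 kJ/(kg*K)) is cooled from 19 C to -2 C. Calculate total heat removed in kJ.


dT = 19 - (-2) = 21 K
Q = m * cp * dT = 4077 * 3.97 * 21
Q = 339899 kJ

339899


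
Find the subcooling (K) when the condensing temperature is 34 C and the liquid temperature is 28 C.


Subcooling = T_cond - T_liquid
Subcooling = 34 - 28
Subcooling = 6 K

6


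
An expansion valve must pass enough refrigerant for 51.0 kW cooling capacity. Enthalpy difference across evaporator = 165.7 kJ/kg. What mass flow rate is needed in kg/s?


m_dot = Q / dh
m_dot = 51.0 / 165.7
m_dot = 0.3078 kg/s

0.3078


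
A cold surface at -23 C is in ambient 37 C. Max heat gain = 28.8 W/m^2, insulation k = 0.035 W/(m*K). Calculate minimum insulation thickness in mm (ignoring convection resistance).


dT = 37 - (-23) = 60 K
thickness = k * dT / q_max * 1000
thickness = 0.035 * 60 / 28.8 * 1000
thickness = 72.9 mm

72.9


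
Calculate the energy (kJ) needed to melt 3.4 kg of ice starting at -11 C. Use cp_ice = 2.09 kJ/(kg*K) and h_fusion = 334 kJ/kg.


Sensible heat = cp * dT = 2.09 * 11 = 22.99 kJ/kg
Total per kg = 22.99 + 334 = 356.99 kJ/kg
Q = m * total = 3.4 * 356.99
Q = 1213.8 kJ

1213.8


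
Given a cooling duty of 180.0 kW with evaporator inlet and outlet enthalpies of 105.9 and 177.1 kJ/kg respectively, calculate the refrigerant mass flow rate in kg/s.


dh = 177.1 - 105.9 = 71.2 kJ/kg
m_dot = Q / dh = 180.0 / 71.2 = 2.5281 kg/s

2.5281


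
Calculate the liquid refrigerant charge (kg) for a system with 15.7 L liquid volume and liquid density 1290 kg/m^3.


Charge = V * rho / 1000
Charge = 15.7 * 1290 / 1000
Charge = 20.25 kg

20.25


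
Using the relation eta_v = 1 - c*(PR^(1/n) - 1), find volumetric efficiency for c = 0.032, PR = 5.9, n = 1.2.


PR^(1/n) = 5.9^(1/1.2) = 4.38911213
eta_v = 1 - 0.032 * (4.38911213 - 1)
eta_v = 0.8915

0.8915


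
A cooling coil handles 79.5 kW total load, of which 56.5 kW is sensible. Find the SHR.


SHR = Q_sensible / Q_total
SHR = 56.5 / 79.5
SHR = 0.711

0.711


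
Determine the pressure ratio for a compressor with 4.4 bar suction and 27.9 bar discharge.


PR = P_high / P_low
PR = 27.9 / 4.4
PR = 6.341

6.341


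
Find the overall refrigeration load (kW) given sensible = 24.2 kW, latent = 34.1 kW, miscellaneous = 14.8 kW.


Q_total = Q_s + Q_l + Q_misc
Q_total = 24.2 + 34.1 + 14.8
Q_total = 73.1 kW

73.1


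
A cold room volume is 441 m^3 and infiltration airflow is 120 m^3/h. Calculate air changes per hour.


ACH = flow / volume
ACH = 120 / 441
ACH = 0.272

0.272


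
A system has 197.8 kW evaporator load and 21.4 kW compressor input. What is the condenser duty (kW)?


Q_cond = Q_evap + W
Q_cond = 197.8 + 21.4
Q_cond = 219.2 kW

219.2


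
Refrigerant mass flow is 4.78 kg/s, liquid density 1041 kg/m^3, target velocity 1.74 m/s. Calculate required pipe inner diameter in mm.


A = m_dot / (rho * v) = 4.78 / (1041 * 1.74) = 0.002638930295 m^2
d = sqrt(4*A/pi) * 1000
d = 58.0 mm

58.0


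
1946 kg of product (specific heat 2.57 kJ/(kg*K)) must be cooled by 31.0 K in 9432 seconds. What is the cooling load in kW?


Q = m * cp * dT / t
Q = 1946 * 2.57 * 31.0 / 9432
Q = 16.437 kW

16.437


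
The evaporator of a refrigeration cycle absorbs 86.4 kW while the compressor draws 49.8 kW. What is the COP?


COP = Q_evap / W
COP = 86.4 / 49.8
COP = 1.735

1.735


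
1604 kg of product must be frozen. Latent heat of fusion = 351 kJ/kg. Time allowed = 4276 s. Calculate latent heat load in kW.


Q_lat = m * h_fg / t
Q_lat = 1604 * 351 / 4276
Q_lat = 131.67 kW

131.67


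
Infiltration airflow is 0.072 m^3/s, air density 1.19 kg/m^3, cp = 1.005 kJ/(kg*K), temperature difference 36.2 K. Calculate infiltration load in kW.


Q = V_dot * rho * cp * dT
Q = 0.072 * 1.19 * 1.005 * 36.2
Q = 3.117 kW

3.117


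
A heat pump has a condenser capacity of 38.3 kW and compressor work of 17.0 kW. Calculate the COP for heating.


COP_hp = Q_cond / W
COP_hp = 38.3 / 17.0
COP_hp = 2.253

2.253


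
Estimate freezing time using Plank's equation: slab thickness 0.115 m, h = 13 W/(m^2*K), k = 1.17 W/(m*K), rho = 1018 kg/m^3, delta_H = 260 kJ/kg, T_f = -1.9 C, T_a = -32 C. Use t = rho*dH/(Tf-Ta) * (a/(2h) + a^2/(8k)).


dT = -1.9 - (-32) = 30.1 K
term1 = a/(2h) = 0.115/(2*13) = 0.004423076923
term2 = a^2/(8k) = 0.115^2/(8*1.17) = 0.00141292735
t = rho*dH*1000/dT * (term1 + term2)
t = 1018*260*1000/30.1 * (0.004423076923 + 0.00141292735)
t = 51318 s

51318


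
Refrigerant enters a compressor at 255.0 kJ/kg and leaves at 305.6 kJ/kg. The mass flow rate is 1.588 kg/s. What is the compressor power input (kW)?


dh = 305.6 - 255.0 = 50.6 kJ/kg
W = m_dot * dh = 1.588 * 50.6 = 80.35 kW

80.35


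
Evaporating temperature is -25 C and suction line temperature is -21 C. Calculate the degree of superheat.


Superheat = T_suction - T_evap
Superheat = -21 - (-25)
Superheat = 4 K

4


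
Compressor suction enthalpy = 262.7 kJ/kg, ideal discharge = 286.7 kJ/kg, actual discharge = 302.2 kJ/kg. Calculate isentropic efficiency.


dh_ideal = 286.7 - 262.7 = 24.0 kJ/kg
dh_actual = 302.2 - 262.7 = 39.5 kJ/kg
eta_s = dh_ideal / dh_actual = 24.0 / 39.5
eta_s = 0.6076

0.6076


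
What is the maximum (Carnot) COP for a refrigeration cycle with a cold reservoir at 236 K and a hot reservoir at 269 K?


dT = 269 - 236 = 33 K
COP_carnot = T_cold / dT = 236 / 33
COP_carnot = 7.152

7.152


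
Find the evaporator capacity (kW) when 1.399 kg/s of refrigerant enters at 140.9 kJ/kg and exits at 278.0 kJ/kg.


dh = 278.0 - 140.9 = 137.1 kJ/kg
Q_evap = m_dot * dh = 1.399 * 137.1
Q_evap = 191.8 kW

191.8


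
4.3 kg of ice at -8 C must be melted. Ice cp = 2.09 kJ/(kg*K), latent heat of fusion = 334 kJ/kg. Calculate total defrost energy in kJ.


Sensible heat = cp * dT = 2.09 * 8 = 16.72 kJ/kg
Total per kg = 16.72 + 334 = 350.72 kJ/kg
Q = m * total = 4.3 * 350.72
Q = 1508.1 kJ

1508.1
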